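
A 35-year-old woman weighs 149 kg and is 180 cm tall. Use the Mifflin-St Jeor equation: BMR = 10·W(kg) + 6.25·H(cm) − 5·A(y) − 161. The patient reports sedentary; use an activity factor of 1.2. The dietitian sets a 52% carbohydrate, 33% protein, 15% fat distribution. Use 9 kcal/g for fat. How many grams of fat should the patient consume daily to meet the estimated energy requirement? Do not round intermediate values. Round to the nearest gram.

46 g/day

Mifflin-St Jeor (female): BMR = 10(149) + 6.25(180) − 5(35) − 161 = 1490 + 1125 − 175 − 161 = 2279 kcal/day.
TEE = 2279 × 1.2 = 2734.8 kcal/day.
Fat energy = 15% × 2734.8 = 410.22 kcal.
Fat = 410.22 ÷ 9 kcal/g = 45.58 g.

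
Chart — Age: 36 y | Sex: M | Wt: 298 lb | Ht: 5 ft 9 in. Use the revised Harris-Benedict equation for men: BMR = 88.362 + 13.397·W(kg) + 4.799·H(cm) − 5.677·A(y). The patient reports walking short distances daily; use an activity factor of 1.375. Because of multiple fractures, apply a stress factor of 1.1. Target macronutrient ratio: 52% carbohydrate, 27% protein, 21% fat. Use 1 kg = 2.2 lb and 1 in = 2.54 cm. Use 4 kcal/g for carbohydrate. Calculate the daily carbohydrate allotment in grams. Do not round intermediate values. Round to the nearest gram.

499 g/day

Convert to metric: weight = 298 ÷ 2.2 = 135.4545 kg; height = (5×12 + 9) × 2.54 = 69 × 2.54 = 175.26 cm.
Harris-Benedict: BMR = 88.362 + 13.397(135.4545) + 4.799(175.26) − 5.677(36) = 2539.7473 kcal/day.
TEE = 2539.7473 × 1.375 = 3492.1525 kcal/day.
With stress factor 1.1: 3492.1525 × 1.1 = 3841.3678 kcal/day.
Carbohydrate energy = 52% × 3841.3678 = 1997.5112 kcal.
Carbohydrate = 1997.5112 ÷ 4 kcal/g = 499.3778 g.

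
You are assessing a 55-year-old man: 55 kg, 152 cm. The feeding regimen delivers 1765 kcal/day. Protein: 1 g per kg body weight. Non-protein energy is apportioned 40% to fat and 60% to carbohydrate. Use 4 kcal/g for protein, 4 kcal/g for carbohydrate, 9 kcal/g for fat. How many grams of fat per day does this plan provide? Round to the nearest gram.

Protein = 1 × 55 = 55 g → 55 × 4 = 220 kcal.
Non-protein calories = 1765 − 220 = 1545 kcal.
Fat: 40% × 1545 = 618 kcal; carbohydrate: 927 kcal.
Fat: 618 kcal ÷ 9 kcal/g = 68.6667 g.

69 g/day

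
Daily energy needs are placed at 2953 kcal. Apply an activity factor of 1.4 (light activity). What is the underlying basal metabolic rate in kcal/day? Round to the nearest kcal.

BMR = TEE ÷ activity factor = 2953 ÷ 1.4 = 2109.2857 kcal/day.

2109 kcal/day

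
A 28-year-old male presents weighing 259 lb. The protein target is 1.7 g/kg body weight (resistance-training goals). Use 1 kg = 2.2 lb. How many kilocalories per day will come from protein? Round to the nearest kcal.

Weight in kg = 259 ÷ 2.2 = 117.7273 kg.
Protein = 1.7 g/kg × 117.7273 kg = 200.1364 g/day.
Protein energy = 200.1364 g × 4 kcal/g = 800.5455 kcal/day.

801 kcal/day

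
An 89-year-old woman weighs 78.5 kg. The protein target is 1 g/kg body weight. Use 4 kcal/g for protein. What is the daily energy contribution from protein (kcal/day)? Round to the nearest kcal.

Protein = 1 g/kg × 78.5 kg = 78.5 g/day.
Protein energy = 78.5 g × 4 kcal/g = 314 kcal/day.

314 kcal/day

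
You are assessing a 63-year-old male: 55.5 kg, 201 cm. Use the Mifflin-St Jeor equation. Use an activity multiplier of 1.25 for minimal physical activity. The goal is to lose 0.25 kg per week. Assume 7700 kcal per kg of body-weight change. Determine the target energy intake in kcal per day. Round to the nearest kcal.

1602 kcal per day

Mifflin-St Jeor (male): BMR = 10(55.5) + 6.25(201) − 5(63) + 5 = 555 + 1256.25 − 315 + 5 = 1501.25 kcal/day.
TEE = 1501.25 × 1.25 = 1876.5625 kcal/day.
Required daily deficit = 0.25 × 7700 ÷ 7 = 275 kcal/day.
Target intake = 1876.5625 − 275 = 1601.5625 kcal/day.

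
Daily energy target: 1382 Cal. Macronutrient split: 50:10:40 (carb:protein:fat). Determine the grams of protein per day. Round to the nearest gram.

35 g/day

Protein energy = 10% × 1382 = 138.2 kcal.
At 4 kcal/g: 138.2 ÷ 4 = 34.55 g.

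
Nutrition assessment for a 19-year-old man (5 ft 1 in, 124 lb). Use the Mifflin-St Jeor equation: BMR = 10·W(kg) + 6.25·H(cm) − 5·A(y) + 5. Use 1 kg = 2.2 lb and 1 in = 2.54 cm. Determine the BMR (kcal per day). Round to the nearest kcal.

Convert to metric: weight = 124 ÷ 2.2 = 56.3636 kg; height = (5×12 + 1) × 2.54 = 61 × 2.54 = 154.94 cm.
Mifflin-St Jeor (male): BMR = 10(56.3636) + 6.25(154.94) − 5(19) + 5 = 563.6364 + 968.375 − 95 + 5 = 1442.0114 kcal/day.

1442 kcal per day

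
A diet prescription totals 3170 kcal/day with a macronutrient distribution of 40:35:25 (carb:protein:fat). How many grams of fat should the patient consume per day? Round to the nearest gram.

88 g/day

Fat energy = 25% × 3170 = 792.5 kcal.
At 9 kcal/g: 792.5 ÷ 9 = 88.0556 g.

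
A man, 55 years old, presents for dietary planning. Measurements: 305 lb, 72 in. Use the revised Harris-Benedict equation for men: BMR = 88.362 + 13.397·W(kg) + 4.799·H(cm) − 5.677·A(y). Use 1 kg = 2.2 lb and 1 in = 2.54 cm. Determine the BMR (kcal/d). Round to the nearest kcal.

Convert to metric: weight = 305 ÷ 2.2 = 138.6364 kg; height = 72 × 2.54 = 182.88 cm.
Harris-Benedict: BMR = 88.362 + 13.397(138.6364) + 4.799(182.88) − 5.677(55) = 2511.0795 kcal/day.

2511 kcal/d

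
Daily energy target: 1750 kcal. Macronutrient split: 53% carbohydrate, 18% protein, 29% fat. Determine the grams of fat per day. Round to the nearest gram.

56 g/day

Fat energy = 29% × 1750 = 507.5 kcal.
At 9 kcal/g: 507.5 ÷ 9 = 56.3889 g.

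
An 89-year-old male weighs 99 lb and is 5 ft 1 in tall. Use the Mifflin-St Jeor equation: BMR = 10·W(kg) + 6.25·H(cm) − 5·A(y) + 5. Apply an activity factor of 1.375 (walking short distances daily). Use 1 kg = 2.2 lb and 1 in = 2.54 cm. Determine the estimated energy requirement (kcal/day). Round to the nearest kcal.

1345 kcal/day

Convert to metric: weight = 99 ÷ 2.2 = 45 kg; height = (5×12 + 1) × 2.54 = 61 × 2.54 = 154.94 cm.
Mifflin-St Jeor (male): BMR = 10(45) + 6.25(154.94) − 5(89) + 5 = 450 + 968.375 − 445 + 5 = 978.375 kcal/day.
TEE = BMR × activity factor = 978.375 × 1.375 = 1345.2656 kcal/day.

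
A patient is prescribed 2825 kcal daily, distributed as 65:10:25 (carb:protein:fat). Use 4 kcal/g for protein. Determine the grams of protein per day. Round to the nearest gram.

Protein energy = 10% × 2825 = 282.5 kcal.
At 4 kcal/g: 282.5 ÷ 4 = 70.625 g.

71 g/day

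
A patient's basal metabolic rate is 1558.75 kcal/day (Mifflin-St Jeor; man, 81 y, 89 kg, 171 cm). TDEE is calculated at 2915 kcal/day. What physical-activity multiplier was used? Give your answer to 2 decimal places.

Activity factor = TEE ÷ BMR = 2915 ÷ 1558.75 = 1.87.

1.87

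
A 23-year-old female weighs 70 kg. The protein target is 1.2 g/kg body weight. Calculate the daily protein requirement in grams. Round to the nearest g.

84 g/day

Protein = 1.2 g/kg × 70 kg = 84 g/day.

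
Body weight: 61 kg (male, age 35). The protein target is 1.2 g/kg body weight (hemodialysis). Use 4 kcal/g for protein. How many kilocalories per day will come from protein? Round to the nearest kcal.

Protein = 1.2 g/kg × 61 kg = 73.2 g/day.
Protein energy = 73.2 g × 4 kcal/g = 292.8 kcal/day.

293 kcal/day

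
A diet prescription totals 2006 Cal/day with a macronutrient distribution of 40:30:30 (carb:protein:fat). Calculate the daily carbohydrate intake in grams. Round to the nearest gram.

Carbohydrate energy = 40% × 2006 = 802.4 kcal.
At 4 kcal/g: 802.4 ÷ 4 = 200.6 g.

201 g/day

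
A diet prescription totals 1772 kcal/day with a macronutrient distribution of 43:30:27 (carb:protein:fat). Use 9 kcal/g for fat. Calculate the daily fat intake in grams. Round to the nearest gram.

Fat energy = 27% × 1772 = 478.44 kcal.
At 9 kcal/g: 478.44 ÷ 9 = 53.16 g.

53 g/day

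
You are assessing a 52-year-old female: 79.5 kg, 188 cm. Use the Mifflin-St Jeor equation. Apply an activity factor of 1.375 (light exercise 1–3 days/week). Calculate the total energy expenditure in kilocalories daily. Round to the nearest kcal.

2130 kilocalories daily

Mifflin-St Jeor (female): BMR = 10(79.5) + 6.25(188) − 5(52) − 161 = 795 + 1175 − 260 − 161 = 1549 kcal/day.
TEE = BMR × activity factor = 1549 × 1.375 = 2129.875 kcal/day.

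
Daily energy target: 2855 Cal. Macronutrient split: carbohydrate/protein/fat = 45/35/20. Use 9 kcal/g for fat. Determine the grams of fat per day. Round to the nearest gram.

63 g/day

Fat energy = 20% × 2855 = 571 kcal.
At 9 kcal/g: 571 ÷ 9 = 63.4444 g.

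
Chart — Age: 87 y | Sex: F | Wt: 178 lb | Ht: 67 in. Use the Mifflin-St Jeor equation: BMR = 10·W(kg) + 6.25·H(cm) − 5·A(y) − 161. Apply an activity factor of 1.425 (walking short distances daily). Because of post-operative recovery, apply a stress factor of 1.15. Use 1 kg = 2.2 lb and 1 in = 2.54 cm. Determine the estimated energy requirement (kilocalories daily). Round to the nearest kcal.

Convert to metric: weight = 178 ÷ 2.2 = 80.9091 kg; height = 67 × 2.54 = 170.18 cm.
Mifflin-St Jeor (female): BMR = 10(80.9091) + 6.25(170.18) − 5(87) − 161 = 809.0909 + 1063.625 − 435 − 161 = 1276.7159 kcal/day.
TEE = BMR × activity factor = 1276.7159 × 1.425 = 1819.3202 kcal/day.
Apply stress factor: 1819.3202 × 1.15 = 2092.2182 kcal/day.

2092 kilocalories daily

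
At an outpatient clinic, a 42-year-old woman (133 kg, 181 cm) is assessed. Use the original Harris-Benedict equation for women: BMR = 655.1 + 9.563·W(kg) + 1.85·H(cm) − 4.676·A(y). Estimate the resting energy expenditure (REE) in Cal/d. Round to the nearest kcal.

Harris-Benedict: BMR = 655.1 + 9.563(133) + 1.85(181) − 4.676(42) = 2065.437 kcal/day.

2065 Cal/d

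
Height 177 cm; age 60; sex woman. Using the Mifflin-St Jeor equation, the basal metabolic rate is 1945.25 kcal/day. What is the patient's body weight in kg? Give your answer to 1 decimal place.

130.0 kg

1945.25 = 10·W + 6.25(177) − 5(60) − 161
10·W = 1945.25 − 645.25 = 1300, so W = 130 kg.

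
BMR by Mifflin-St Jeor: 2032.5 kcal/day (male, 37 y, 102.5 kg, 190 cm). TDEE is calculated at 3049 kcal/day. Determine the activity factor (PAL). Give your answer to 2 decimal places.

1.50

Activity factor = TEE ÷ BMR = 3049 ÷ 2032.5 = 1.5.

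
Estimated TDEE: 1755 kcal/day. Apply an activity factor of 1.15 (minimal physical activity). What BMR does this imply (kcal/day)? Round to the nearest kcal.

1526 kcal/day

BMR = TEE ÷ activity factor = 1755 ÷ 1.15 = 1526.087 kcal/day.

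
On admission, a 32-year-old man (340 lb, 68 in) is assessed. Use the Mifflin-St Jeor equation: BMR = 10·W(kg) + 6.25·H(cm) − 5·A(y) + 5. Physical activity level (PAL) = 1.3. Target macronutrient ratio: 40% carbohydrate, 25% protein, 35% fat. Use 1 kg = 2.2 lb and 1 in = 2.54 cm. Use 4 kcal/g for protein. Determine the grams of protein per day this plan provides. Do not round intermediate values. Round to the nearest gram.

Convert to metric: weight = 340 ÷ 2.2 = 154.5455 kg; height = 68 × 2.54 = 172.72 cm.
Mifflin-St Jeor (male): BMR = 10(154.5455) + 6.25(172.72) − 5(32) + 5 = 1545.4545 + 1079.5 − 160 + 5 = 2469.9545 kcal/day.
TEE = 2469.9545 × 1.3 = 3210.9409 kcal/day.
Protein energy = 25% × 3210.9409 = 802.7352 kcal.
Protein = 802.7352 ÷ 4 kcal/g = 200.6838 g.

201 g/day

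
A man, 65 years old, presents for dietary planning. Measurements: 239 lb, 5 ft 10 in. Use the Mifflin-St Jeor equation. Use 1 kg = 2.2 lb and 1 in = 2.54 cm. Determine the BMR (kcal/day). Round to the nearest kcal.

1878 kcal/day

Convert to metric: weight = 239 ÷ 2.2 = 108.6364 kg; height = (5×12 + 10) × 2.54 = 70 × 2.54 = 177.8 cm.
Mifflin-St Jeor (male): BMR = 10(108.6364) + 6.25(177.8) − 5(65) + 5 = 1086.3636 + 1111.25 − 325 + 5 = 1877.6136 kcal/day.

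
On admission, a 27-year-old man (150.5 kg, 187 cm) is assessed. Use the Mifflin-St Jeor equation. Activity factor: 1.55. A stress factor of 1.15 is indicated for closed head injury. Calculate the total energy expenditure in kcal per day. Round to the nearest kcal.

4534 kcal per day

Mifflin-St Jeor (male): BMR = 10(150.5) + 6.25(187) − 5(27) + 5 = 1505 + 1168.75 − 135 + 5 = 2543.75 kcal/day.
TEE = BMR × activity factor = 2543.75 × 1.55 = 3942.8125 kcal/day.
Apply stress factor: 3942.8125 × 1.15 = 4534.2344 kcal/day.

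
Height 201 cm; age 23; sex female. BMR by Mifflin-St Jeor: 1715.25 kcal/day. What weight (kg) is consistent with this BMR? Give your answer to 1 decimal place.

73.5 kg

1715.25 = 10·W + 6.25(201) − 5(23) − 161
10·W = 1715.25 − 980.25 = 735, so W = 73.5 kg.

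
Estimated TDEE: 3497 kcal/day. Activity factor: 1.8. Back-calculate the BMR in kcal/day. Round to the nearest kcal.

BMR = TEE ÷ activity factor = 3497 ÷ 1.8 = 1942.7778 kcal/day.

1943 kcal/day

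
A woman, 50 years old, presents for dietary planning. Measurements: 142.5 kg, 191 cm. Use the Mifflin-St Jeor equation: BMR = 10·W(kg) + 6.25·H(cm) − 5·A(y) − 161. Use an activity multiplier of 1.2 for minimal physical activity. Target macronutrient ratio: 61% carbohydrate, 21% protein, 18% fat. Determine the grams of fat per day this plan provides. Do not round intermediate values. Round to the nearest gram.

Mifflin-St Jeor (female): BMR = 10(142.5) + 6.25(191) − 5(50) − 161 = 1425 + 1193.75 − 250 − 161 = 2207.75 kcal/day.
TEE = 2207.75 × 1.2 = 2649.3 kcal/day.
Fat energy = 18% × 2649.3 = 476.874 kcal.
Fat = 476.874 ÷ 9 kcal/g = 52.986 g.

53 g/day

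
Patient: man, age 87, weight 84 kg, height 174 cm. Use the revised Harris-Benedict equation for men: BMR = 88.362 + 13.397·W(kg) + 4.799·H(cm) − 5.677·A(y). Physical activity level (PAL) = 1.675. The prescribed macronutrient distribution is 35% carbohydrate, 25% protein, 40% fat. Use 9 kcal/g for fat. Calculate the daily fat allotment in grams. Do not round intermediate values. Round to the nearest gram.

116 g/day

Harris-Benedict: BMR = 88.362 + 13.397(84) + 4.799(174) − 5.677(87) = 1554.837 kcal/day.
TEE = 1554.837 × 1.675 = 2604.352 kcal/day.
Fat energy = 40% × 2604.352 = 1041.7408 kcal.
Fat = 1041.7408 ÷ 9 kcal/g = 115.749 g.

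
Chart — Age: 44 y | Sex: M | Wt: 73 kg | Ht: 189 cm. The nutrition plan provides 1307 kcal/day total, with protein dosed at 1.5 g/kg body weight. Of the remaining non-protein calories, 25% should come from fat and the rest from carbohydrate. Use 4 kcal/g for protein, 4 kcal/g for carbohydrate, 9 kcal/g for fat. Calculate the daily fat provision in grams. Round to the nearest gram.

Protein = 1.5 × 73 = 109.5 g → 109.5 × 4 = 438 kcal.
Non-protein calories = 1307 − 438 = 869 kcal.
Fat: 25% × 869 = 217.25 kcal; carbohydrate: 651.75 kcal.
Fat: 217.25 kcal ÷ 9 kcal/g = 24.1389 g.

24 g/day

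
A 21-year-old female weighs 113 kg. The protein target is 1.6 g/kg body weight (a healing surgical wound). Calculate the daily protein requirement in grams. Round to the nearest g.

Protein = 1.6 g/kg × 113 kg = 180.8 g/day.

181 g/day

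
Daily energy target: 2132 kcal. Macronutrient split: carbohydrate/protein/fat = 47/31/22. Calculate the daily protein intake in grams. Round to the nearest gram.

165 g/day

Protein energy = 31% × 2132 = 660.92 kcal.
At 4 kcal/g: 660.92 ÷ 4 = 165.23 g.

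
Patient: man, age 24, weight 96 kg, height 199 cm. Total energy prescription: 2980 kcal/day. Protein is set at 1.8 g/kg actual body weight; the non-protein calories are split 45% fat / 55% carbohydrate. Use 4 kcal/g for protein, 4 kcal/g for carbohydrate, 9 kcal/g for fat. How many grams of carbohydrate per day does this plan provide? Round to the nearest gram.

Protein = 1.8 × 96 = 172.8 g → 172.8 × 4 = 691.2 kcal.
Non-protein calories = 2980 − 691.2 = 2288.8 kcal.
Fat: 45% × 2288.8 = 1029.96 kcal; carbohydrate: 1258.84 kcal.
Carbohydrate: 1258.84 kcal ÷ 4 kcal/g = 314.71 g.

315 g/day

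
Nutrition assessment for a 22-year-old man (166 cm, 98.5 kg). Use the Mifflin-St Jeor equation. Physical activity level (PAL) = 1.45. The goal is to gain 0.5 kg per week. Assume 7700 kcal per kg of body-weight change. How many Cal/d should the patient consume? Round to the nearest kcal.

3330 Cal/d

Mifflin-St Jeor (male): BMR = 10(98.5) + 6.25(166) − 5(22) + 5 = 985 + 1037.5 − 110 + 5 = 1917.5 kcal/day.
TEE = 1917.5 × 1.45 = 2780.375 kcal/day.
Required daily surplus = 0.5 × 7700 ÷ 7 = 550 kcal/day.
Target intake = 2780.375 + 550 = 3330.375 kcal/day.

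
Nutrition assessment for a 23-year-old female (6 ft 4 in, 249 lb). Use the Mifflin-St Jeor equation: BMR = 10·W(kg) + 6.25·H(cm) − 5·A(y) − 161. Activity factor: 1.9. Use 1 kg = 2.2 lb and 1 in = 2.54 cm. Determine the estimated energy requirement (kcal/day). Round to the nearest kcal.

3918 kcal/day

Convert to metric: weight = 249 ÷ 2.2 = 113.1818 kg; height = (6×12 + 4) × 2.54 = 76 × 2.54 = 193.04 cm.
Mifflin-St Jeor (female): BMR = 10(113.1818) + 6.25(193.04) − 5(23) − 161 = 1131.8182 + 1206.5 − 115 − 161 = 2062.3182 kcal/day.
TEE = BMR × activity factor = 2062.3182 × 1.9 = 3918.4045 kcal/day.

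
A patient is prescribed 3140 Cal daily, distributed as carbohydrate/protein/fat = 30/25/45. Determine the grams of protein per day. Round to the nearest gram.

196 g/day

Protein energy = 25% × 3140 = 785 kcal.
At 4 kcal/g: 785 ÷ 4 = 196.25 g.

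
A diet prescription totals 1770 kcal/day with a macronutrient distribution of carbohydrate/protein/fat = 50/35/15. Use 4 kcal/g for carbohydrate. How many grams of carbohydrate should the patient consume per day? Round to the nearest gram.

Carbohydrate energy = 50% × 1770 = 885 kcal.
At 4 kcal/g: 885 ÷ 4 = 221.25 g.

221 g/day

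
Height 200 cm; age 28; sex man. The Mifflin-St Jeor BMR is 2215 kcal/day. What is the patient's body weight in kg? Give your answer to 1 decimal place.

2215 = 10·W + 6.25(200) − 5(28) + 5
10·W = 2215 − 1115 = 1100, so W = 110 kg.

110.0 kg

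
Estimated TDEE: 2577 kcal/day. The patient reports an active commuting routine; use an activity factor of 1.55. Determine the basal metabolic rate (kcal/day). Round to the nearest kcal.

BMR = TEE ÷ activity factor = 2577 ÷ 1.55 = 1662.5806 kcal/day.

1663 kcal/day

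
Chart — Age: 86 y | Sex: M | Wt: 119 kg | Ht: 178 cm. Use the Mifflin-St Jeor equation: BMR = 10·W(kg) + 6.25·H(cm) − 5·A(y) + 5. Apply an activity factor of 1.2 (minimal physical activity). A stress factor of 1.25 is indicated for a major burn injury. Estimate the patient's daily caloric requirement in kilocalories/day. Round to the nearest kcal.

2816 kilocalories/day

Mifflin-St Jeor (male): BMR = 10(119) + 6.25(178) − 5(86) + 5 = 1190 + 1112.5 − 430 + 5 = 1877.5 kcal/day.
TEE = BMR × activity factor = 1877.5 × 1.2 = 2253 kcal/day.
Apply stress factor: 2253 × 1.25 = 2816.25 kcal/day.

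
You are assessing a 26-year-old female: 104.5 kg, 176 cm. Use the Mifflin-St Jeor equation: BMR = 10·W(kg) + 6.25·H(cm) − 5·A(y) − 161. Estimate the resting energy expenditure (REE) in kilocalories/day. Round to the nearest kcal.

Mifflin-St Jeor (female): BMR = 10(104.5) + 6.25(176) − 5(26) − 161 = 1045 + 1100 − 130 − 161 = 1854 kcal/day.

1854 kilocalories/day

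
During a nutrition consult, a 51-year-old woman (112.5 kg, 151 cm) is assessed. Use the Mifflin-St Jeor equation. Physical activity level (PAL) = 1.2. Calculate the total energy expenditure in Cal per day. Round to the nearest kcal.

Mifflin-St Jeor (female): BMR = 10(112.5) + 6.25(151) − 5(51) − 161 = 1125 + 943.75 − 255 − 161 = 1652.75 kcal/day.
TEE = BMR × activity factor = 1652.75 × 1.2 = 1983.3 kcal/day.

1983 Cal per day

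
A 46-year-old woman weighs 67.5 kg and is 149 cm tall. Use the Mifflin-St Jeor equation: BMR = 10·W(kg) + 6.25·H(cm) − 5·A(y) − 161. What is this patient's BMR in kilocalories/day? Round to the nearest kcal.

1215 kilocalories/day

Mifflin-St Jeor (female): BMR = 10(67.5) + 6.25(149) − 5(46) − 161 = 675 + 931.25 − 230 − 161 = 1215.25 kcal/day.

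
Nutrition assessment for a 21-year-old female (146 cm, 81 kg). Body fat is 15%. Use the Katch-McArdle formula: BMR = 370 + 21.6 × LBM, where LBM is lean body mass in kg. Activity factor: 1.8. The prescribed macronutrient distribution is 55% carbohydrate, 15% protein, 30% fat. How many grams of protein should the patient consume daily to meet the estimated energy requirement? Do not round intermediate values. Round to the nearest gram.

LBM = 81 × (1 − 0.15) = 68.85 kg. Katch-McArdle: BMR = 370 + 21.6 × 68.85 = 1857.16 kcal/day.
TEE = 1857.16 × 1.8 = 3342.888 kcal/day.
Protein energy = 15% × 3342.888 = 501.4332 kcal.
Protein = 501.4332 ÷ 4 kcal/g = 125.3583 g.

125 g/day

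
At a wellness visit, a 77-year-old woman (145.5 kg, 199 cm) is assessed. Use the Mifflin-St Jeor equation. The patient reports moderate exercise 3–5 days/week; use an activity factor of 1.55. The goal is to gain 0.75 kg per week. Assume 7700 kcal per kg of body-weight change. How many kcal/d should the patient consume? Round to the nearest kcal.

4162 kcal/d

Mifflin-St Jeor (female): BMR = 10(145.5) + 6.25(199) − 5(77) − 161 = 1455 + 1243.75 − 385 − 161 = 2152.75 kcal/day.
TEE = 2152.75 × 1.55 = 3336.7625 kcal/day.
Required daily surplus = 0.75 × 7700 ÷ 7 = 825 kcal/day.
Target intake = 3336.7625 + 825 = 4161.7625 kcal/day.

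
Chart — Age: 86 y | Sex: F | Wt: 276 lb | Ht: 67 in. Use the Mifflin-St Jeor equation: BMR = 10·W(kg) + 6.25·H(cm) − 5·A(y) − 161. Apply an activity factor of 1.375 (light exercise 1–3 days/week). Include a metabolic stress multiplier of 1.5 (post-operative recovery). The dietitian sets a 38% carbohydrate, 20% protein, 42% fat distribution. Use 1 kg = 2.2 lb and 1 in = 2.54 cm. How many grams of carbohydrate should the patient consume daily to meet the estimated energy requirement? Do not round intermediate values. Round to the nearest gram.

Convert to metric: weight = 276 ÷ 2.2 = 125.4545 kg; height = 67 × 2.54 = 170.18 cm.
Mifflin-St Jeor (female): BMR = 10(125.4545) + 6.25(170.18) − 5(86) − 161 = 1254.5455 + 1063.625 − 430 − 161 = 1727.1705 kcal/day.
TEE = 1727.1705 × 1.375 = 2374.8594 kcal/day.
With stress factor 1.5: 2374.8594 × 1.5 = 3562.2891 kcal/day.
Carbohydrate energy = 38% × 3562.2891 = 1353.6698 kcal.
Carbohydrate = 1353.6698 ÷ 4 kcal/g = 338.4175 g.

338 g/day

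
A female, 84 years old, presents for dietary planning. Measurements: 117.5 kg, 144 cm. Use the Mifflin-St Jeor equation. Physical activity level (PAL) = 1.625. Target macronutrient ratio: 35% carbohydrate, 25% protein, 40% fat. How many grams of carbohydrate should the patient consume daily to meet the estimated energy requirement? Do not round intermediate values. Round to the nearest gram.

212 g/day

Mifflin-St Jeor (female): BMR = 10(117.5) + 6.25(144) − 5(84) − 161 = 1175 + 900 − 420 − 161 = 1494 kcal/day.
TEE = 1494 × 1.625 = 2427.75 kcal/day.
Carbohydrate energy = 35% × 2427.75 = 849.7125 kcal.
Carbohydrate = 849.7125 ÷ 4 kcal/g = 212.4281 g.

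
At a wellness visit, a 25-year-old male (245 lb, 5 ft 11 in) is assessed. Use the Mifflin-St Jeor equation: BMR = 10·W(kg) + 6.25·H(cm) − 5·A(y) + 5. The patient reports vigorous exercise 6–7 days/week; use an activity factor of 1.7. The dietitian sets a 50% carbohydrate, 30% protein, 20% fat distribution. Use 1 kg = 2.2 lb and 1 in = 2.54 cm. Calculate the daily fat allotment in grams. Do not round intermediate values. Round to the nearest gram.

Convert to metric: weight = 245 ÷ 2.2 = 111.3636 kg; height = (5×12 + 11) × 2.54 = 71 × 2.54 = 180.34 cm.
Mifflin-St Jeor (male): BMR = 10(111.3636) + 6.25(180.34) − 5(25) + 5 = 1113.6364 + 1127.125 − 125 + 5 = 2120.7614 kcal/day.
TEE = 2120.7614 × 1.7 = 3605.2943 kcal/day.
Fat energy = 20% × 3605.2943 = 721.0589 kcal.
Fat = 721.0589 ÷ 9 kcal/g = 80.1177 g.

80 g/day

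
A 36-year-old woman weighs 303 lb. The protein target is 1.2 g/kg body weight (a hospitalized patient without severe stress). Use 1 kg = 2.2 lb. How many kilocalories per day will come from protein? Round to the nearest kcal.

Weight in kg = 303 ÷ 2.2 = 137.7273 kg.
Protein = 1.2 g/kg × 137.7273 kg = 165.2727 g/day.
Protein energy = 165.2727 g × 4 kcal/g = 661.0909 kcal/day.

661 kcal/day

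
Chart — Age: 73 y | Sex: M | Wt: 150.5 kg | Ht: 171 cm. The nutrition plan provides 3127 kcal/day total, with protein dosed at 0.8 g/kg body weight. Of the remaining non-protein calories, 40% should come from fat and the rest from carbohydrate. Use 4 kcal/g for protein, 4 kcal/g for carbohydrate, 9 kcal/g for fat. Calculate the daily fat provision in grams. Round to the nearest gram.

118 g/day

Protein = 0.8 × 150.5 = 120.4 g → 120.4 × 4 = 481.6 kcal.
Non-protein calories = 3127 − 481.6 = 2645.4 kcal.
Fat: 40% × 2645.4 = 1058.16 kcal; carbohydrate: 1587.24 kcal.
Fat: 1058.16 kcal ÷ 9 kcal/g = 117.5733 g.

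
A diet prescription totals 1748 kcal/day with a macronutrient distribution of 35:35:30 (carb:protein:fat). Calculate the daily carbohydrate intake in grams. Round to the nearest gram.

153 g/day

Carbohydrate energy = 35% × 1748 = 611.8 kcal.
At 4 kcal/g: 611.8 ÷ 4 = 152.95 g.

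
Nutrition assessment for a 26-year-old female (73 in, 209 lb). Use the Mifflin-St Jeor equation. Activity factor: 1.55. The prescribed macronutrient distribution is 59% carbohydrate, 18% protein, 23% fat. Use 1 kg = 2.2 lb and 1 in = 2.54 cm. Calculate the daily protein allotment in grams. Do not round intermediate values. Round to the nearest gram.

Convert to metric: weight = 209 ÷ 2.2 = 95 kg; height = 73 × 2.54 = 185.42 cm.
Mifflin-St Jeor (female): BMR = 10(95) + 6.25(185.42) − 5(26) − 161 = 950 + 1158.875 − 130 − 161 = 1817.875 kcal/day.
TEE = 1817.875 × 1.55 = 2817.7063 kcal/day.
Protein energy = 18% × 2817.7063 = 507.1871 kcal.
Protein = 507.1871 ÷ 4 kcal/g = 126.7968 g.

127 g/day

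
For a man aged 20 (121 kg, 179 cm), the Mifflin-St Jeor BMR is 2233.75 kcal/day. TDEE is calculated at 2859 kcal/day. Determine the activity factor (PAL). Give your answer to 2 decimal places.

Activity factor = TEE ÷ BMR = 2859 ÷ 2233.75 = 1.28.

1.28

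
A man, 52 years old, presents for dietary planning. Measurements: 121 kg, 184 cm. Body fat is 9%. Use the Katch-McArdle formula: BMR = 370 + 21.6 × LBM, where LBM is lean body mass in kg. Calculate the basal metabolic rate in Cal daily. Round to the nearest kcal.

2748 Cal daily

LBM = 121 × (1 − 0.09) = 110.11 kg. Katch-McArdle: BMR = 370 + 21.6 × 110.11 = 2748.376 kcal/day.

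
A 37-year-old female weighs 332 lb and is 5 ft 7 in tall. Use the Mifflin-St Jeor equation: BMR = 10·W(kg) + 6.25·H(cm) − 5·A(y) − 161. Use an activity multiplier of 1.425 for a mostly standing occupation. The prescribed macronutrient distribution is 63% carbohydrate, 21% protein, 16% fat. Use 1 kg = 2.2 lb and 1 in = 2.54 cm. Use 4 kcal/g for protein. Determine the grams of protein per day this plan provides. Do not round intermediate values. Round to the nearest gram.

167 g/day

Convert to metric: weight = 332 ÷ 2.2 = 150.9091 kg; height = (5×12 + 7) × 2.54 = 67 × 2.54 = 170.18 cm.
Mifflin-St Jeor (female): BMR = 10(150.9091) + 6.25(170.18) − 5(37) − 161 = 1509.0909 + 1063.625 − 185 − 161 = 2226.7159 kcal/day.
TEE = 2226.7159 × 1.425 = 3173.0702 kcal/day.
Protein energy = 21% × 3173.0702 = 666.3447 kcal.
Protein = 666.3447 ÷ 4 kcal/g = 166.5862 g.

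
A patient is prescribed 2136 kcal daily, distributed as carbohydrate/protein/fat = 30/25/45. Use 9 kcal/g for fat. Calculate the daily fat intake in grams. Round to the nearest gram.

107 g/day

Fat energy = 45% × 2136 = 961.2 kcal.
At 9 kcal/g: 961.2 ÷ 9 = 106.8 g.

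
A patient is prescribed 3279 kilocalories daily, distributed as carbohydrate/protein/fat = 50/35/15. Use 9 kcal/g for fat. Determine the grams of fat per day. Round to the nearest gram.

Fat energy = 15% × 3279 = 491.85 kcal.
At 9 kcal/g: 491.85 ÷ 9 = 54.65 g.

55 g/day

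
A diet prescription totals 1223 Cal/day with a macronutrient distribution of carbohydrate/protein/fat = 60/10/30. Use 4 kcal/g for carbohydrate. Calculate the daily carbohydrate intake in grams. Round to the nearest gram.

Carbohydrate energy = 60% × 1223 = 733.8 kcal.
At 4 kcal/g: 733.8 ÷ 4 = 183.45 g.

183 g/day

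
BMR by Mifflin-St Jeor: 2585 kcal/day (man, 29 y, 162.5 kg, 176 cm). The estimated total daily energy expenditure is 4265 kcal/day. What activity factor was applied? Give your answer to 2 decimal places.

1.65

Activity factor = TEE ÷ BMR = 4265 ÷ 2585 = 1.65.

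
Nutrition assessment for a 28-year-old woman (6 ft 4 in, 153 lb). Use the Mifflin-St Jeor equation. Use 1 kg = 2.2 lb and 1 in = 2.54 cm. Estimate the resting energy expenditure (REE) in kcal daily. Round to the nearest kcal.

Convert to metric: weight = 153 ÷ 2.2 = 69.5455 kg; height = (6×12 + 4) × 2.54 = 76 × 2.54 = 193.04 cm.
Mifflin-St Jeor (female): BMR = 10(69.5455) + 6.25(193.04) − 5(28) − 161 = 695.4545 + 1206.5 − 140 − 161 = 1600.9545 kcal/day.

1601 kcal daily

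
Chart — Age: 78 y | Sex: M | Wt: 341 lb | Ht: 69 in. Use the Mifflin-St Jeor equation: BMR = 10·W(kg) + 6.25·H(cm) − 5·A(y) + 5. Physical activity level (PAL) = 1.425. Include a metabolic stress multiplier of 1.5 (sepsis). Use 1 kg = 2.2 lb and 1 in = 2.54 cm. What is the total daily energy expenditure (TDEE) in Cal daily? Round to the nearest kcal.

Convert to metric: weight = 341 ÷ 2.2 = 155 kg; height = 69 × 2.54 = 175.26 cm.
Mifflin-St Jeor (male): BMR = 10(155) + 6.25(175.26) − 5(78) + 5 = 1550 + 1095.375 − 390 + 5 = 2260.375 kcal/day.
TEE = BMR × activity factor = 2260.375 × 1.425 = 3221.0344 kcal/day.
Apply stress factor: 3221.0344 × 1.5 = 4831.5516 kcal/day.

4832 Cal daily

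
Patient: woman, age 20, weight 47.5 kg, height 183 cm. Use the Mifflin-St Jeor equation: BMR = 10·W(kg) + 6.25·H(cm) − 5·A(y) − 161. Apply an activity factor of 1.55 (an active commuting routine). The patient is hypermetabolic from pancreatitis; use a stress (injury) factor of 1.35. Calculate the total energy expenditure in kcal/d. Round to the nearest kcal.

2841 kcal/d

Mifflin-St Jeor (female): BMR = 10(47.5) + 6.25(183) − 5(20) − 161 = 475 + 1143.75 − 100 − 161 = 1357.75 kcal/day.
TEE = BMR × activity factor = 1357.75 × 1.55 = 2104.5125 kcal/day.
Apply stress factor: 2104.5125 × 1.35 = 2841.0919 kcal/day.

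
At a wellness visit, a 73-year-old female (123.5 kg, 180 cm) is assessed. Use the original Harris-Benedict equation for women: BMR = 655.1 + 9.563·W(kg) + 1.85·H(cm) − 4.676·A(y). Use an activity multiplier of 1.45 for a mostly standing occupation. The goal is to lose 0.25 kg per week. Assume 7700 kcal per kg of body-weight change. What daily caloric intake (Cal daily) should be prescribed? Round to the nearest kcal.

Harris-Benedict: BMR = 655.1 + 9.563(123.5) + 1.85(180) − 4.676(73) = 1827.7825 kcal/day.
TEE = 1827.7825 × 1.45 = 2650.2846 kcal/day.
Required daily deficit = 0.25 × 7700 ÷ 7 = 275 kcal/day.
Target intake = 2650.2846 − 275 = 2375.2846 kcal/day.

2375 Cal daily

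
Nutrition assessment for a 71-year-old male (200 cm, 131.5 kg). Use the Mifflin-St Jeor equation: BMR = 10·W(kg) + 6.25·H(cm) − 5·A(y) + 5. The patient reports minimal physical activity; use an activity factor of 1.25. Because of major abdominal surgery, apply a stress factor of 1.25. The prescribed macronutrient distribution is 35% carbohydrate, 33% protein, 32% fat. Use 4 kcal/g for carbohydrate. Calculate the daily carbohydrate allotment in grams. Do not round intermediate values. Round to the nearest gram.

Mifflin-St Jeor (male): BMR = 10(131.5) + 6.25(200) − 5(71) + 5 = 1315 + 1250 − 355 + 5 = 2215 kcal/day.
TEE = 2215 × 1.25 = 2768.75 kcal/day.
With stress factor 1.25: 2768.75 × 1.25 = 3460.9375 kcal/day.
Carbohydrate energy = 35% × 3460.9375 = 1211.3281 kcal.
Carbohydrate = 1211.3281 ÷ 4 kcal/g = 302.832 g.

303 g/day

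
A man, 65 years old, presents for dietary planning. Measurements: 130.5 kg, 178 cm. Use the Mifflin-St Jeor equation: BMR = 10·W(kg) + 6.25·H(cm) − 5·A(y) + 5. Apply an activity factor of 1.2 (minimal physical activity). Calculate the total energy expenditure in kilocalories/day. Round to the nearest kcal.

Mifflin-St Jeor (male): BMR = 10(130.5) + 6.25(178) − 5(65) + 5 = 1305 + 1112.5 − 325 + 5 = 2097.5 kcal/day.
TEE = BMR × activity factor = 2097.5 × 1.2 = 2517 kcal/day.

2517 kilocalories/day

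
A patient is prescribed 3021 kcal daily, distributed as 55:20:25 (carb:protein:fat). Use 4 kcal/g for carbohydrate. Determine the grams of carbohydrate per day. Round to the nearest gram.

415 g/day

Carbohydrate energy = 55% × 3021 = 1661.55 kcal.
At 4 kcal/g: 1661.55 ÷ 4 = 415.3875 g.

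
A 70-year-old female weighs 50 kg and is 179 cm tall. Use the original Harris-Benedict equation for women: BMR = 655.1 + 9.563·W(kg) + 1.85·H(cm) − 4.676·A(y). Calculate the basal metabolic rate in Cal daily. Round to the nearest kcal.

1137 Cal daily

Harris-Benedict: BMR = 655.1 + 9.563(50) + 1.85(179) − 4.676(70) = 1137.08 kcal/day.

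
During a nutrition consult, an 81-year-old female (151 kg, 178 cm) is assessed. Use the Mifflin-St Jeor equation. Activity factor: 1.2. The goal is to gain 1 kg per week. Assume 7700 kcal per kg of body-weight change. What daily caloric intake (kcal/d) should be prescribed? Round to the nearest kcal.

Mifflin-St Jeor (female): BMR = 10(151) + 6.25(178) − 5(81) − 161 = 1510 + 1112.5 − 405 − 161 = 2056.5 kcal/day.
TEE = 2056.5 × 1.2 = 2467.8 kcal/day.
Required daily surplus = 1 × 7700 ÷ 7 = 1100 kcal/day.
Target intake = 2467.8 + 1100 = 3567.8 kcal/day.

3568 kcal/d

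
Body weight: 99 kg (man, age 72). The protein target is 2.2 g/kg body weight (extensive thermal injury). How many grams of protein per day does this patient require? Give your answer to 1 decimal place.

217.8 g/day

Protein = 2.2 g/kg × 99 kg = 217.8 g/day.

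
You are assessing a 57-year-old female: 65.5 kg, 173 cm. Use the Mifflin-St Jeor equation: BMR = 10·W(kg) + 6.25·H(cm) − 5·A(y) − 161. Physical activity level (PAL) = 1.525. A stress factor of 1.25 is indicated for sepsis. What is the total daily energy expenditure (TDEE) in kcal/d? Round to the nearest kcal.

Mifflin-St Jeor (female): BMR = 10(65.5) + 6.25(173) − 5(57) − 161 = 655 + 1081.25 − 285 − 161 = 1290.25 kcal/day.
TEE = BMR × activity factor = 1290.25 × 1.525 = 1967.6313 kcal/day.
Apply stress factor: 1967.6313 × 1.25 = 2459.5391 kcal/day.

2460 kcal/d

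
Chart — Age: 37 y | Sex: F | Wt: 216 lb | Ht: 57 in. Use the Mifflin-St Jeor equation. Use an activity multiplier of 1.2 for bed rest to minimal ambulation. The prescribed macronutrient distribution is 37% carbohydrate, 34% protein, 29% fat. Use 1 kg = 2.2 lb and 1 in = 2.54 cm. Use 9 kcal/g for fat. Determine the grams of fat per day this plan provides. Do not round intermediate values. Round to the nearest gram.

60 g/day

Convert to metric: weight = 216 ÷ 2.2 = 98.1818 kg; height = 57 × 2.54 = 144.78 cm.
Mifflin-St Jeor (female): BMR = 10(98.1818) + 6.25(144.78) − 5(37) − 161 = 981.8182 + 904.875 − 185 − 161 = 1540.6932 kcal/day.
TEE = 1540.6932 × 1.2 = 1848.8318 kcal/day.
Fat energy = 29% × 1848.8318 = 536.1612 kcal.
Fat = 536.1612 ÷ 9 kcal/g = 59.5735 g.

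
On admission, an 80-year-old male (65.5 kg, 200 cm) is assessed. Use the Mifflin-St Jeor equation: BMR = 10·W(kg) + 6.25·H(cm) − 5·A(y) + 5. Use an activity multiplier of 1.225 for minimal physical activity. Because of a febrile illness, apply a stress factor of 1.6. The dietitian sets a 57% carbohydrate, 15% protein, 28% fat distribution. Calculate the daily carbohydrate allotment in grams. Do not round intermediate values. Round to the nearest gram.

Mifflin-St Jeor (male): BMR = 10(65.5) + 6.25(200) − 5(80) + 5 = 655 + 1250 − 400 + 5 = 1510 kcal/day.
TEE = 1510 × 1.225 = 1849.75 kcal/day.
With stress factor 1.6: 1849.75 × 1.6 = 2959.6 kcal/day.
Carbohydrate energy = 57% × 2959.6 = 1686.972 kcal.
Carbohydrate = 1686.972 ÷ 4 kcal/g = 421.743 g.

422 g/day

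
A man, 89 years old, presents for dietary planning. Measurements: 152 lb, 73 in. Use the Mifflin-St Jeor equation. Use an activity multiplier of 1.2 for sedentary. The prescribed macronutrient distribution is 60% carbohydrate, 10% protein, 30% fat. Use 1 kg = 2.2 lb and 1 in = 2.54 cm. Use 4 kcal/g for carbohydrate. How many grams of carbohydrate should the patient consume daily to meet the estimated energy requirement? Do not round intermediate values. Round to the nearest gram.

Convert to metric: weight = 152 ÷ 2.2 = 69.0909 kg; height = 73 × 2.54 = 185.42 cm.
Mifflin-St Jeor (male): BMR = 10(69.0909) + 6.25(185.42) − 5(89) + 5 = 690.9091 + 1158.875 − 445 + 5 = 1409.7841 kcal/day.
TEE = 1409.7841 × 1.2 = 1691.7409 kcal/day.
Carbohydrate energy = 60% × 1691.7409 = 1015.0445 kcal.
Carbohydrate = 1015.0445 ÷ 4 kcal/g = 253.7611 g.

254 g/day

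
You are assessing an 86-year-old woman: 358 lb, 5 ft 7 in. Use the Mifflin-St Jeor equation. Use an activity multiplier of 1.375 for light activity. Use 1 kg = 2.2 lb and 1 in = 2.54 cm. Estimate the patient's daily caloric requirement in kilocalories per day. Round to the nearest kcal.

Convert to metric: weight = 358 ÷ 2.2 = 162.7273 kg; height = (5×12 + 7) × 2.54 = 67 × 2.54 = 170.18 cm.
Mifflin-St Jeor (female): BMR = 10(162.7273) + 6.25(170.18) − 5(86) − 161 = 1627.2727 + 1063.625 − 430 − 161 = 2099.8977 kcal/day.
TEE = BMR × activity factor = 2099.8977 × 1.375 = 2887.3594 kcal/day.

2887 kilocalories per day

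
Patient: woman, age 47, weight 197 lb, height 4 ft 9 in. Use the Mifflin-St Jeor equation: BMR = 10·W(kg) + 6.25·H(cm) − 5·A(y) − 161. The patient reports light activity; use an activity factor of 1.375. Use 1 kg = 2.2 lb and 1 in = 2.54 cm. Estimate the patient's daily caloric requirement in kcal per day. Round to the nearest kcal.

1931 kcal per day

Convert to metric: weight = 197 ÷ 2.2 = 89.5455 kg; height = (4×12 + 9) × 2.54 = 57 × 2.54 = 144.78 cm.
Mifflin-St Jeor (female): BMR = 10(89.5455) + 6.25(144.78) − 5(47) − 161 = 895.4545 + 904.875 − 235 − 161 = 1404.3295 kcal/day.
TEE = BMR × activity factor = 1404.3295 × 1.375 = 1930.9531 kcal/day.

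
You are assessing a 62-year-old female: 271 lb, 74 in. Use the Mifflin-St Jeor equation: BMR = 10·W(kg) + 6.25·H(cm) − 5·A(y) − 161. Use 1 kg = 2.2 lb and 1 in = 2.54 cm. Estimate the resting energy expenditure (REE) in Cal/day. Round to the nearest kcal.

Convert to metric: weight = 271 ÷ 2.2 = 123.1818 kg; height = 74 × 2.54 = 187.96 cm.
Mifflin-St Jeor (female): BMR = 10(123.1818) + 6.25(187.96) − 5(62) − 161 = 1231.8182 + 1174.75 − 310 − 161 = 1935.5682 kcal/day.

1936 Cal/day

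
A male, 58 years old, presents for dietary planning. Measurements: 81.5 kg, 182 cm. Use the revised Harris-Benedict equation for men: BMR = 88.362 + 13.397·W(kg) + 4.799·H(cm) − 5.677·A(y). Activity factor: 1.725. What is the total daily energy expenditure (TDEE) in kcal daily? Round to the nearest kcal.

Harris-Benedict: BMR = 88.362 + 13.397(81.5) + 4.799(182) − 5.677(58) = 1724.3695 kcal/day.
TEE = BMR × activity factor = 1724.3695 × 1.725 = 2974.5374 kcal/day.

2975 kcal daily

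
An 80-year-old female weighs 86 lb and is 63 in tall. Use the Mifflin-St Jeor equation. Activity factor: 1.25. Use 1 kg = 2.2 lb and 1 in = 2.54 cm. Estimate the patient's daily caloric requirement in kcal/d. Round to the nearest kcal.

1038 kcal/d

Convert to metric: weight = 86 ÷ 2.2 = 39.0909 kg; height = 63 × 2.54 = 160.02 cm.
Mifflin-St Jeor (female): BMR = 10(39.0909) + 6.25(160.02) − 5(80) − 161 = 390.9091 + 1000.125 − 400 − 161 = 830.0341 kcal/day.
TEE = BMR × activity factor = 830.0341 × 1.25 = 1037.5426 kcal/day.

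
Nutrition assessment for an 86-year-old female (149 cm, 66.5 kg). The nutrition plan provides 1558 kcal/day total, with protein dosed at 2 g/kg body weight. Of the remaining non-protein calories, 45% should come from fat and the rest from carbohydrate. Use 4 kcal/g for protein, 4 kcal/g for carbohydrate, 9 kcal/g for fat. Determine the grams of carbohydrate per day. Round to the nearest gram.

Protein = 2 × 66.5 = 133 g → 133 × 4 = 532 kcal.
Non-protein calories = 1558 − 532 = 1026 kcal.
Fat: 45% × 1026 = 461.7 kcal; carbohydrate: 564.3 kcal.
Carbohydrate: 564.3 kcal ÷ 4 kcal/g = 141.075 g.

141 g/day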